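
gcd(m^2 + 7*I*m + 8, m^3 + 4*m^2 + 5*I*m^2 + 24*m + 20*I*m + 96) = m + 8*I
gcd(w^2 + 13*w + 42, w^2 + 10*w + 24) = w + 6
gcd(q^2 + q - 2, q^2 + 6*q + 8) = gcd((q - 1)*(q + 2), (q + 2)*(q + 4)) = q + 2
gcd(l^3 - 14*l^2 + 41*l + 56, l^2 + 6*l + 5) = l + 1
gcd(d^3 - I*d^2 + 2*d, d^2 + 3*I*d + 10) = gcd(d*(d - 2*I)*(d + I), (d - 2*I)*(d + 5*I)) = d - 2*I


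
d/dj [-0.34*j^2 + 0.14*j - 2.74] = 0.14 - 0.68*j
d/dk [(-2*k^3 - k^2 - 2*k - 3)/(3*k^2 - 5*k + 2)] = (-6*k^4 + 20*k^3 - k^2 + 14*k - 19)/(9*k^4 - 30*k^3 + 37*k^2 - 20*k + 4)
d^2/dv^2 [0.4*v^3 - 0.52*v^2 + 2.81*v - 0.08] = 2.4*v - 1.04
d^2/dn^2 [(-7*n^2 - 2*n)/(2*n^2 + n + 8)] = 12*(n^3 + 56*n^2 + 16*n - 72)/(8*n^6 + 12*n^5 + 102*n^4 + 97*n^3 + 408*n^2 + 192*n + 512)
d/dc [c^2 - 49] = 2*c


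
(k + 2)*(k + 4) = k^2 + 6*k + 8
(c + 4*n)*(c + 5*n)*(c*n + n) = c^3*n + 9*c^2*n^2 + c^2*n + 20*c*n^3 + 9*c*n^2 + 20*n^3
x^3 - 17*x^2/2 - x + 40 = (x - 8)*(x - 5/2)*(x + 2)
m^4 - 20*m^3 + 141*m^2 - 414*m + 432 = (m - 8)*(m - 6)*(m - 3)^2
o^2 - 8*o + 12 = (o - 6)*(o - 2)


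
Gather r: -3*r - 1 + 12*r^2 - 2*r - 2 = 12*r^2 - 5*r - 3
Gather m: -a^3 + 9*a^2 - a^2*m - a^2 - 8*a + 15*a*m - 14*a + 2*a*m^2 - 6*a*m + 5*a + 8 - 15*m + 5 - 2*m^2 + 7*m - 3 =-a^3 + 8*a^2 - 17*a + m^2*(2*a - 2) + m*(-a^2 + 9*a - 8) + 10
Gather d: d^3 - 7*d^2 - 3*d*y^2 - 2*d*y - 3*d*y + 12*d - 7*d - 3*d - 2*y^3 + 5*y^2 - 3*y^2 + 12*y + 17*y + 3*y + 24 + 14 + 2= d^3 - 7*d^2 + d*(-3*y^2 - 5*y + 2) - 2*y^3 + 2*y^2 + 32*y + 40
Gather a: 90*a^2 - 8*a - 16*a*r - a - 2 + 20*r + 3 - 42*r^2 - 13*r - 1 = 90*a^2 + a*(-16*r - 9) - 42*r^2 + 7*r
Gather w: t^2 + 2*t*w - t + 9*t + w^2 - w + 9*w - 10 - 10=t^2 + 8*t + w^2 + w*(2*t + 8) - 20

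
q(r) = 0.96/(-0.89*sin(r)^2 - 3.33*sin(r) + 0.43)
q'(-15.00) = -0.32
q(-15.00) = 0.43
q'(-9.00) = -0.83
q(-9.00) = 0.58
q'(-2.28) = -0.21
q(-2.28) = 0.39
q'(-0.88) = 0.20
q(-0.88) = 0.39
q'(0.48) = 2.10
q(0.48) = -0.74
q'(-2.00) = -0.09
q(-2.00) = 0.35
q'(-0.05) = 8.80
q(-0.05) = 1.62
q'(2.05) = -0.21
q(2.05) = -0.30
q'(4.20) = -0.12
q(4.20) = 0.36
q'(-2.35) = -0.25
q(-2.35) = 0.41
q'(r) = 0.96*(1.78*sin(r)*cos(r) + 3.33*cos(r))/(-0.89*sin(r)^2 - 3.33*sin(r) + 0.43)^2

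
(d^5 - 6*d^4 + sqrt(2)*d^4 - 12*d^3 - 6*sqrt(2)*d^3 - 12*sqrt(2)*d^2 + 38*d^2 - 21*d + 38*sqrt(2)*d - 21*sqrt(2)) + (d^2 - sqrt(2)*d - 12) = d^5 - 6*d^4 + sqrt(2)*d^4 - 12*d^3 - 6*sqrt(2)*d^3 - 12*sqrt(2)*d^2 + 39*d^2 - 21*d + 37*sqrt(2)*d - 21*sqrt(2) - 12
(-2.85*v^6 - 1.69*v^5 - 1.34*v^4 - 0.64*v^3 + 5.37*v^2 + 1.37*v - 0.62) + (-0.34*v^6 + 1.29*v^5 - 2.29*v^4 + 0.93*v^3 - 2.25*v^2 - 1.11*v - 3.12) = -3.19*v^6 - 0.4*v^5 - 3.63*v^4 + 0.29*v^3 + 3.12*v^2 + 0.26*v - 3.74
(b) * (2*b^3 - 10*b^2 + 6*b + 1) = 2*b^4 - 10*b^3 + 6*b^2 + b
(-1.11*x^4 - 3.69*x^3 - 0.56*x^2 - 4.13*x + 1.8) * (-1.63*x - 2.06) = 1.8093*x^5 + 8.3013*x^4 + 8.5142*x^3 + 7.8855*x^2 + 5.5738*x - 3.708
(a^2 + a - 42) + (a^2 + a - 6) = 2*a^2 + 2*a - 48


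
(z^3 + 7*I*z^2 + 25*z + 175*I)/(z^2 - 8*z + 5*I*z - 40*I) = (z^2 + 2*I*z + 35)/(z - 8)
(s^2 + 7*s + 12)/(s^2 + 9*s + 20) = (s + 3)/(s + 5)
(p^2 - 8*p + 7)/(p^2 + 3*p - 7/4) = 4*(p^2 - 8*p + 7)/(4*p^2 + 12*p - 7)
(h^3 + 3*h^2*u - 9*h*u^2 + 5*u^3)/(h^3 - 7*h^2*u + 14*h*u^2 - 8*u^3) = (h^2 + 4*h*u - 5*u^2)/(h^2 - 6*h*u + 8*u^2)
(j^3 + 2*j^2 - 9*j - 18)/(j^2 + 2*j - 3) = (j^2 - j - 6)/(j - 1)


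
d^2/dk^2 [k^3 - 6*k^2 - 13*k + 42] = 6*k - 12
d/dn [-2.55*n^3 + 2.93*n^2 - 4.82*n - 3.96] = -7.65*n^2 + 5.86*n - 4.82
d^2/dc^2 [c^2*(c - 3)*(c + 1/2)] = 12*c^2 - 15*c - 3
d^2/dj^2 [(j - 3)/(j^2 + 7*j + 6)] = 2*((j - 3)*(2*j + 7)^2 - (3*j + 4)*(j^2 + 7*j + 6))/(j^2 + 7*j + 6)^3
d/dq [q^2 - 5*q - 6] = 2*q - 5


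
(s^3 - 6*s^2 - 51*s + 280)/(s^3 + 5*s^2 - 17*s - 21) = (s^2 - 13*s + 40)/(s^2 - 2*s - 3)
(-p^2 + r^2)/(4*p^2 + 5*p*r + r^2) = (-p + r)/(4*p + r)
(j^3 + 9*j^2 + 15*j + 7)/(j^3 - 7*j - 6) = (j^2 + 8*j + 7)/(j^2 - j - 6)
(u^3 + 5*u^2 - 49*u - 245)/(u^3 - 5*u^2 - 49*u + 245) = (u + 5)/(u - 5)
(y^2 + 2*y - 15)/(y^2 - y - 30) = (y - 3)/(y - 6)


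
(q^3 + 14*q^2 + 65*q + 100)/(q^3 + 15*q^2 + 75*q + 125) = (q + 4)/(q + 5)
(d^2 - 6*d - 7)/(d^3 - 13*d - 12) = (d - 7)/(d^2 - d - 12)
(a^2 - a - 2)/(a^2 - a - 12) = (-a^2 + a + 2)/(-a^2 + a + 12)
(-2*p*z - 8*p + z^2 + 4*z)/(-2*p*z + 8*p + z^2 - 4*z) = (z + 4)/(z - 4)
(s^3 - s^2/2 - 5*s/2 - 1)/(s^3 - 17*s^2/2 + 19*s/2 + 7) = (s + 1)/(s - 7)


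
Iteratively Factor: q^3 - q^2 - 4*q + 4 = (q - 1)*(q^2 - 4) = (q - 1)*(q + 2)*(q - 2)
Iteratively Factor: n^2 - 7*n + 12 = (n - 3)*(n - 4)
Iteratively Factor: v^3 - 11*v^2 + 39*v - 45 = (v - 5)*(v^2 - 6*v + 9) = (v - 5)*(v - 3)*(v - 3)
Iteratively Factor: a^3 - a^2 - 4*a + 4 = (a - 2)*(a^2 + a - 2) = (a - 2)*(a - 1)*(a + 2)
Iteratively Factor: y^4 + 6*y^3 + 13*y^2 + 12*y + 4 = (y + 2)*(y^3 + 4*y^2 + 5*y + 2) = (y + 1)*(y + 2)*(y^2 + 3*y + 2) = (y + 1)*(y + 2)^2*(y + 1)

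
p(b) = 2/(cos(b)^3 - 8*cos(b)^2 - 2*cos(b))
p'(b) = 2*(3*sin(b)*cos(b)^2 - 16*sin(b)*cos(b) - 2*sin(b))/(cos(b)^3 - 8*cos(b)^2 - 2*cos(b))^2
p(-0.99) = -0.60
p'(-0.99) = 1.48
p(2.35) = -0.69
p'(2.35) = 1.82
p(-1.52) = -16.39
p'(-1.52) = 376.12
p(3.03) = -0.29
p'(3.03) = 0.08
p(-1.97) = -4.08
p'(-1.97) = -35.86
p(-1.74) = 19.02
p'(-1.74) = -138.96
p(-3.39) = -0.31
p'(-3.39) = 0.19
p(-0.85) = -0.44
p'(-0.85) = 0.83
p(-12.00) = -0.29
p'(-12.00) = -0.31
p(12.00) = -0.29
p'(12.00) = 0.31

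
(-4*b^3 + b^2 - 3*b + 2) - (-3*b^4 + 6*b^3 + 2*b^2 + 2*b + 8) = 3*b^4 - 10*b^3 - b^2 - 5*b - 6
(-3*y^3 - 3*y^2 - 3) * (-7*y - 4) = 21*y^4 + 33*y^3 + 12*y^2 + 21*y + 12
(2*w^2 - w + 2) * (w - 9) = 2*w^3 - 19*w^2 + 11*w - 18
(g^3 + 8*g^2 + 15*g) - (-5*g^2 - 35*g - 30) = g^3 + 13*g^2 + 50*g + 30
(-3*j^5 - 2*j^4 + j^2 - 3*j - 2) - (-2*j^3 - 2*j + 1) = -3*j^5 - 2*j^4 + 2*j^3 + j^2 - j - 3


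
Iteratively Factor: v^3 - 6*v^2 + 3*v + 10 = (v - 2)*(v^2 - 4*v - 5) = (v - 5)*(v - 2)*(v + 1)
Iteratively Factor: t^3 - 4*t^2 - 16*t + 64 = (t + 4)*(t^2 - 8*t + 16) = (t - 4)*(t + 4)*(t - 4)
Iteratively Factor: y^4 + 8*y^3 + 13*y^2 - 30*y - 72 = (y + 3)*(y^3 + 5*y^2 - 2*y - 24) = (y + 3)^2*(y^2 + 2*y - 8) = (y - 2)*(y + 3)^2*(y + 4)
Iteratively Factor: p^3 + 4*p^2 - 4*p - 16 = (p + 4)*(p^2 - 4) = (p - 2)*(p + 4)*(p + 2)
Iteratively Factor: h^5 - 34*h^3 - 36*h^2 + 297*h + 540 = (h + 3)*(h^4 - 3*h^3 - 25*h^2 + 39*h + 180) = (h - 4)*(h + 3)*(h^3 + h^2 - 21*h - 45) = (h - 5)*(h - 4)*(h + 3)*(h^2 + 6*h + 9) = (h - 5)*(h - 4)*(h + 3)^2*(h + 3)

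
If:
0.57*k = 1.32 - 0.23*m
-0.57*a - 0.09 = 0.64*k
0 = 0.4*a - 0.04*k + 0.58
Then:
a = -1.34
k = 1.06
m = 3.12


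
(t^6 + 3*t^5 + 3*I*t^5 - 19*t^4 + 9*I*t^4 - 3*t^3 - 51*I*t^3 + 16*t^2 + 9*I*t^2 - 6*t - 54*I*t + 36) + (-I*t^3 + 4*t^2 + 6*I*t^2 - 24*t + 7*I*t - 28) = t^6 + 3*t^5 + 3*I*t^5 - 19*t^4 + 9*I*t^4 - 3*t^3 - 52*I*t^3 + 20*t^2 + 15*I*t^2 - 30*t - 47*I*t + 8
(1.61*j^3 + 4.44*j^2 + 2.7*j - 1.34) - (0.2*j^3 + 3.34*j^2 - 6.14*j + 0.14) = 1.41*j^3 + 1.1*j^2 + 8.84*j - 1.48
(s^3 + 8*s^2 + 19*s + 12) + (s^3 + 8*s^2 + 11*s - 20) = 2*s^3 + 16*s^2 + 30*s - 8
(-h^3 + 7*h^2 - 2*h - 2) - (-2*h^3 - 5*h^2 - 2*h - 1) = h^3 + 12*h^2 - 1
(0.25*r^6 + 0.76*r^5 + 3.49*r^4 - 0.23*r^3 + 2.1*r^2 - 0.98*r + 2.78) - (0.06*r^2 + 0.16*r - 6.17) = 0.25*r^6 + 0.76*r^5 + 3.49*r^4 - 0.23*r^3 + 2.04*r^2 - 1.14*r + 8.95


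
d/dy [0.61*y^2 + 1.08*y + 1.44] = 1.22*y + 1.08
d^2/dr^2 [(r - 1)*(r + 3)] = 2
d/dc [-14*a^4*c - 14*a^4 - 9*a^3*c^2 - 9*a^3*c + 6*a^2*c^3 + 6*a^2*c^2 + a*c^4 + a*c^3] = a*(-14*a^3 - 18*a^2*c - 9*a^2 + 18*a*c^2 + 12*a*c + 4*c^3 + 3*c^2)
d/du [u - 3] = 1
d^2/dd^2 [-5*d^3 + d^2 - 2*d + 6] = 2 - 30*d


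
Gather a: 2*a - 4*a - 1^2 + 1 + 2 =2 - 2*a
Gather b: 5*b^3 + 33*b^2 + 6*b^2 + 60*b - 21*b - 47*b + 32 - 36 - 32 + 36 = 5*b^3 + 39*b^2 - 8*b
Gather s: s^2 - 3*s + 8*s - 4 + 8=s^2 + 5*s + 4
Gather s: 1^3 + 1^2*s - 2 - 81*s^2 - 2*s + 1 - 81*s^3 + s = -81*s^3 - 81*s^2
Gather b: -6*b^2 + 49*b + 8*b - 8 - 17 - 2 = -6*b^2 + 57*b - 27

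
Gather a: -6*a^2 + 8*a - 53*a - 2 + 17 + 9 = -6*a^2 - 45*a + 24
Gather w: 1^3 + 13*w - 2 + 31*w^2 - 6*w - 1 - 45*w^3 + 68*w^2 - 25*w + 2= -45*w^3 + 99*w^2 - 18*w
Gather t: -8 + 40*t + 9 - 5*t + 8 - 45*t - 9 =-10*t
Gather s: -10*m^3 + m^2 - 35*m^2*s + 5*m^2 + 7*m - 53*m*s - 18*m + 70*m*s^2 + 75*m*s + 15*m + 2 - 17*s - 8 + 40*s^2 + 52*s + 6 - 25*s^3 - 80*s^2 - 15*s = -10*m^3 + 6*m^2 + 4*m - 25*s^3 + s^2*(70*m - 40) + s*(-35*m^2 + 22*m + 20)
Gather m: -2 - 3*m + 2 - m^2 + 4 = -m^2 - 3*m + 4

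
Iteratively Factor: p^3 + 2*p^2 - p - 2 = (p - 1)*(p^2 + 3*p + 2) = (p - 1)*(p + 2)*(p + 1)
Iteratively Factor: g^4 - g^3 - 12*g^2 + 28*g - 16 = (g - 2)*(g^3 + g^2 - 10*g + 8) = (g - 2)*(g + 4)*(g^2 - 3*g + 2) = (g - 2)^2*(g + 4)*(g - 1)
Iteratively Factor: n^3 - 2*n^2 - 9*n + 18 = (n + 3)*(n^2 - 5*n + 6) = (n - 3)*(n + 3)*(n - 2)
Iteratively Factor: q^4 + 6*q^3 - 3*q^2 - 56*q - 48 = (q + 4)*(q^3 + 2*q^2 - 11*q - 12) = (q - 3)*(q + 4)*(q^2 + 5*q + 4) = (q - 3)*(q + 4)^2*(q + 1)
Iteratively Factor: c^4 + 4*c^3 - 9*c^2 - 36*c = (c - 3)*(c^3 + 7*c^2 + 12*c) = c*(c - 3)*(c^2 + 7*c + 12) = c*(c - 3)*(c + 4)*(c + 3)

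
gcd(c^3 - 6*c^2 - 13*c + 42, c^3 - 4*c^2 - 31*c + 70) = c^2 - 9*c + 14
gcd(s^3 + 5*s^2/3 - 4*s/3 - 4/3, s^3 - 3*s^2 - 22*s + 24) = s - 1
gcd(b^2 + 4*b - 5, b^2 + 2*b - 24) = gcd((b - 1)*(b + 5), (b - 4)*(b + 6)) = 1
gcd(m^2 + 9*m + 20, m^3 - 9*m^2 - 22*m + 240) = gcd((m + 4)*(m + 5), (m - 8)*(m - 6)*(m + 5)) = m + 5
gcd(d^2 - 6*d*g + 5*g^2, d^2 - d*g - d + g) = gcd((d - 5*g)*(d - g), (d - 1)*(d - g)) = d - g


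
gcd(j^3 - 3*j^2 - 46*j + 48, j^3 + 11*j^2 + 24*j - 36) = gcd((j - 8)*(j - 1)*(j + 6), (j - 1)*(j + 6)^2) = j^2 + 5*j - 6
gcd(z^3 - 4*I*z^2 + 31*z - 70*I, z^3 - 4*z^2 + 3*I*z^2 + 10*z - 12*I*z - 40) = z^2 + 3*I*z + 10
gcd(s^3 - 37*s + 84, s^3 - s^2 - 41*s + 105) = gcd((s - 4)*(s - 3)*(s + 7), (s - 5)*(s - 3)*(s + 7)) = s^2 + 4*s - 21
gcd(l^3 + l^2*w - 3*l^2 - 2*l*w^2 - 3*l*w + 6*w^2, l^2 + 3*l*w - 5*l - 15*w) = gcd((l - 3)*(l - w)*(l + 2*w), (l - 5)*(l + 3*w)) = 1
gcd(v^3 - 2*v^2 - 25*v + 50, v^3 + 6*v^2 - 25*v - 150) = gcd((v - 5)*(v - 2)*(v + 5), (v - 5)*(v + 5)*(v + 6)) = v^2 - 25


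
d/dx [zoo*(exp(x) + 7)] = zoo*exp(x)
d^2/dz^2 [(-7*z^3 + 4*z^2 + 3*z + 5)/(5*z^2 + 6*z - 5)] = 2*(-472*z^3 + 1305*z^2 + 150*z + 495)/(125*z^6 + 450*z^5 + 165*z^4 - 684*z^3 - 165*z^2 + 450*z - 125)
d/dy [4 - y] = -1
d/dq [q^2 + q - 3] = 2*q + 1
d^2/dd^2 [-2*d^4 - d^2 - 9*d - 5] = -24*d^2 - 2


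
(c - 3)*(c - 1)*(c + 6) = c^3 + 2*c^2 - 21*c + 18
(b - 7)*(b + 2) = b^2 - 5*b - 14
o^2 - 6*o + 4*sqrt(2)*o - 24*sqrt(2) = (o - 6)*(o + 4*sqrt(2))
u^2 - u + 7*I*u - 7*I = (u - 1)*(u + 7*I)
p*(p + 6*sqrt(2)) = p^2 + 6*sqrt(2)*p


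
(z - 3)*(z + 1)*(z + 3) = z^3 + z^2 - 9*z - 9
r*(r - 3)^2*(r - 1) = r^4 - 7*r^3 + 15*r^2 - 9*r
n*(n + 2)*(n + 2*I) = n^3 + 2*n^2 + 2*I*n^2 + 4*I*n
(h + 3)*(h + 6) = h^2 + 9*h + 18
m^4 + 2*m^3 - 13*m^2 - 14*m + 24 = (m - 3)*(m - 1)*(m + 2)*(m + 4)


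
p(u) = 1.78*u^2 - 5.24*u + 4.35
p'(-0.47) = -6.91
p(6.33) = 42.50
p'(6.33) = 17.29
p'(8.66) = 25.59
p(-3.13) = 38.19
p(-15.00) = 483.45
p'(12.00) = 37.48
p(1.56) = 0.51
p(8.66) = 92.46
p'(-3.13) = -16.38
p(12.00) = 197.79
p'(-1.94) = -12.15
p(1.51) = 0.50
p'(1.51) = 0.14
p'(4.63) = 11.24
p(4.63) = 18.25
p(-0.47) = 7.21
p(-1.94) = 21.21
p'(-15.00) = -58.64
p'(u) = 3.56*u - 5.24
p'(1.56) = 0.31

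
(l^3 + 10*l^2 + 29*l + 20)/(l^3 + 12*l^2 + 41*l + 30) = (l + 4)/(l + 6)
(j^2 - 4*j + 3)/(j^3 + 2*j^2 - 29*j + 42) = (j - 1)/(j^2 + 5*j - 14)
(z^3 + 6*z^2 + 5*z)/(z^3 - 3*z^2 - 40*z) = (z + 1)/(z - 8)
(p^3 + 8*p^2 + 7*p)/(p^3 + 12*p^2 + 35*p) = (p + 1)/(p + 5)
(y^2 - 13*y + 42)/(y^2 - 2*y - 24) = (y - 7)/(y + 4)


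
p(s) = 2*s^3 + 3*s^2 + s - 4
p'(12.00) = 937.00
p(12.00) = 3896.00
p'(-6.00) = 181.00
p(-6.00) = -334.00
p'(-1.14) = 1.96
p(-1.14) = -4.20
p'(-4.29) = 85.68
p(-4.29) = -110.98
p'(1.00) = 13.00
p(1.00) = 2.00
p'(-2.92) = 34.64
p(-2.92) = -31.13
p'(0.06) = 1.38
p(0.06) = -3.93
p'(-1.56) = 6.24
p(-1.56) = -5.85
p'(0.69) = 8.00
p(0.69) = -1.22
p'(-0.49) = -0.50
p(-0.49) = -4.00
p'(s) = 6*s^2 + 6*s + 1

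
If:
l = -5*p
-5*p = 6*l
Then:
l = 0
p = 0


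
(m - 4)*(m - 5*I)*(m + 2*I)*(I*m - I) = I*m^4 + 3*m^3 - 5*I*m^3 - 15*m^2 + 14*I*m^2 + 12*m - 50*I*m + 40*I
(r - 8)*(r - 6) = r^2 - 14*r + 48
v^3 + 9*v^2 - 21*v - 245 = (v - 5)*(v + 7)^2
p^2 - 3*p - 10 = (p - 5)*(p + 2)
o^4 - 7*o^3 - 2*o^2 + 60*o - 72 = (o - 6)*(o - 2)^2*(o + 3)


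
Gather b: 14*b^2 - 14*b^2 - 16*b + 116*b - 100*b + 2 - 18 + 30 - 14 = 0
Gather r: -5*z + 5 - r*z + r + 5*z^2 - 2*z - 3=r*(1 - z) + 5*z^2 - 7*z + 2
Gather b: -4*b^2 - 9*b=-4*b^2 - 9*b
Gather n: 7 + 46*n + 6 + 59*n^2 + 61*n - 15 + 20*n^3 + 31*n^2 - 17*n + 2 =20*n^3 + 90*n^2 + 90*n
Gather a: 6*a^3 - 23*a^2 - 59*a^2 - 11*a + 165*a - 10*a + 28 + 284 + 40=6*a^3 - 82*a^2 + 144*a + 352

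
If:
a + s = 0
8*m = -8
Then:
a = -s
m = -1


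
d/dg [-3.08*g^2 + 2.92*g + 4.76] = 2.92 - 6.16*g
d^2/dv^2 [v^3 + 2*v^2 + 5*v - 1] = 6*v + 4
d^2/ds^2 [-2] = 0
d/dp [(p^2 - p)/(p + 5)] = (p^2 + 10*p - 5)/(p^2 + 10*p + 25)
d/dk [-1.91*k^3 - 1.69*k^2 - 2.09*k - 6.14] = -5.73*k^2 - 3.38*k - 2.09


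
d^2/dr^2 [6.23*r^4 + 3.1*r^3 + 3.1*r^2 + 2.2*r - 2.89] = 74.76*r^2 + 18.6*r + 6.2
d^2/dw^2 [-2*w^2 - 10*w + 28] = -4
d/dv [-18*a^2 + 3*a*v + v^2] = 3*a + 2*v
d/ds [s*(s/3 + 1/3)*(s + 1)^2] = (s + 1)^2*(4*s + 1)/3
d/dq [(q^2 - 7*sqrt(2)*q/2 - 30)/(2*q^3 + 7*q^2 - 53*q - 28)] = ((4*q - 7*sqrt(2))*(2*q^3 + 7*q^2 - 53*q - 28) + (-2*q^2 + 7*sqrt(2)*q + 60)*(6*q^2 + 14*q - 53))/(2*(2*q^3 + 7*q^2 - 53*q - 28)^2)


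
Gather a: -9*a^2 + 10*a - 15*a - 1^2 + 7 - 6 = -9*a^2 - 5*a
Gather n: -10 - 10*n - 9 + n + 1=-9*n - 18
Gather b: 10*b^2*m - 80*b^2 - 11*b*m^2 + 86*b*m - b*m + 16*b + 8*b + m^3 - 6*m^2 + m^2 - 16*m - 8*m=b^2*(10*m - 80) + b*(-11*m^2 + 85*m + 24) + m^3 - 5*m^2 - 24*m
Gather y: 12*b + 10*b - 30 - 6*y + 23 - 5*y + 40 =22*b - 11*y + 33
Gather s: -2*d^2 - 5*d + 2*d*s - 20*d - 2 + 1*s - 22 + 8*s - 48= -2*d^2 - 25*d + s*(2*d + 9) - 72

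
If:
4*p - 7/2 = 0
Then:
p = 7/8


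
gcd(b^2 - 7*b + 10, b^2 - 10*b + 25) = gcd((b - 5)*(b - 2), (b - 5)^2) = b - 5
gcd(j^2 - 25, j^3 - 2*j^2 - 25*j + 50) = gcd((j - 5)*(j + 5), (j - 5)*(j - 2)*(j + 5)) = j^2 - 25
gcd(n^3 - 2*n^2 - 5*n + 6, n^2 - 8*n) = 1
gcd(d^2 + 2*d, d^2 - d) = d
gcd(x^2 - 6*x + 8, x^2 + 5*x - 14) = x - 2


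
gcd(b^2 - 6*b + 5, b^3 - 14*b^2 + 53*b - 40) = b^2 - 6*b + 5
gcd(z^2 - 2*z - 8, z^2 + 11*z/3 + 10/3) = z + 2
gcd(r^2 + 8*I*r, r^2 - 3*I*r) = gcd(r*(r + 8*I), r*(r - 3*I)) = r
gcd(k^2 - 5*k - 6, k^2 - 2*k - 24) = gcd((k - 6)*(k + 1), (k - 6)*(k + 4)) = k - 6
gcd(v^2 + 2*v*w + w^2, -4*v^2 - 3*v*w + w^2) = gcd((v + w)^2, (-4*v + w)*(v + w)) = v + w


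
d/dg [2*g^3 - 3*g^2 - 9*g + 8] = 6*g^2 - 6*g - 9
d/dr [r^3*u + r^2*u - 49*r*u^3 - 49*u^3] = u*(3*r^2 + 2*r - 49*u^2)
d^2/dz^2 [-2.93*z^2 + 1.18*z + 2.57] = -5.86000000000000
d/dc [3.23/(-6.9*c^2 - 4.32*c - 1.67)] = (44.574*c + 13.9536)/(6.9*c^2 + 4.32*c + 1.67)^2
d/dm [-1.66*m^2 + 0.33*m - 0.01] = 0.33 - 3.32*m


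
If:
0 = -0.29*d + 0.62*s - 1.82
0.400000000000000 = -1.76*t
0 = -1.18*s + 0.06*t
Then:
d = -6.30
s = -0.01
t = -0.23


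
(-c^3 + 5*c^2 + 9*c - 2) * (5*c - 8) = -5*c^4 + 33*c^3 + 5*c^2 - 82*c + 16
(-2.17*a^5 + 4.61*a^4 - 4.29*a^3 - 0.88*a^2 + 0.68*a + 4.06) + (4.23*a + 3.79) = -2.17*a^5 + 4.61*a^4 - 4.29*a^3 - 0.88*a^2 + 4.91*a + 7.85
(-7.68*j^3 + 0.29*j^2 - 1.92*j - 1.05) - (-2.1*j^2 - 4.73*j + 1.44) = -7.68*j^3 + 2.39*j^2 + 2.81*j - 2.49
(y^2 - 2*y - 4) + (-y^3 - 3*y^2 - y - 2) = -y^3 - 2*y^2 - 3*y - 6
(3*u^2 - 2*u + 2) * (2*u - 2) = 6*u^3 - 10*u^2 + 8*u - 4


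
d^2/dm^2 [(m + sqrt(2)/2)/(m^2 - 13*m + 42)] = ((2*m - 13)^2*(2*m + sqrt(2)) + (-6*m - sqrt(2) + 26)*(m^2 - 13*m + 42))/(m^2 - 13*m + 42)^3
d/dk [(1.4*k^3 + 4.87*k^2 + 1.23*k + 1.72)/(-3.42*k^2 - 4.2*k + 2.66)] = (-4.788*k^4 - 11.76*k^3 - 5.0754*k^2 + 37.6732*k + 10.4958)/(11.6964*k^4 + 28.728*k^3 - 0.554400000000001*k^2 - 22.344*k + 7.0756)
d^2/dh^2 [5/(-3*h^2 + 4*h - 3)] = 10*(9*h^2 - 12*h - 4*(3*h - 2)^2 + 9)/(3*h^2 - 4*h + 3)^3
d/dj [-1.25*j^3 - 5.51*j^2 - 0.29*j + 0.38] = -3.75*j^2 - 11.02*j - 0.29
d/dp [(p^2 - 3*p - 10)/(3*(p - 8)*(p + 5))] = 10*(3 - 2*p)/(p^4 - 6*p^3 - 71*p^2 + 240*p + 1600)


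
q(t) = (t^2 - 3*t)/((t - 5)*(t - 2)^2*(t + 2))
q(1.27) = 0.34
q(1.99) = 1673.54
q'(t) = (2*t - 3)/((t - 5)*(t - 2)^2*(t + 2)) - (t^2 - 3*t)/((t - 5)*(t - 2)^2*(t + 2)^2) - 2*(t^2 - 3*t)/((t - 5)*(t - 2)^3*(t + 2)) - (t^2 - 3*t)/((t - 5)^2*(t - 2)^2*(t + 2)) = 2*(-t^4 + 6*t^3 - 9*t^2 + 5*t - 30)/(t^7 - 12*t^6 + 37*t^5 + 46*t^4 - 344*t^3 + 208*t^2 + 720*t - 800)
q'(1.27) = 0.98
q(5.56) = 0.27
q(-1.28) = -0.11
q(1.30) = 0.37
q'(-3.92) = 0.03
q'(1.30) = 1.11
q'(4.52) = -0.70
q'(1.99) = 334027.77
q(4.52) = -0.35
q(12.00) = 0.01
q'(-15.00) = 0.00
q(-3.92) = 0.05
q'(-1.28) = 0.18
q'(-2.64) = 0.22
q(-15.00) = 0.00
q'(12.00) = 0.00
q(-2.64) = 0.14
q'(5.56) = -0.51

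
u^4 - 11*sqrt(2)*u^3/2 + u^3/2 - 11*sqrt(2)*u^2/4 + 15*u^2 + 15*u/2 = u*(u + 1/2)*(u - 3*sqrt(2))*(u - 5*sqrt(2)/2)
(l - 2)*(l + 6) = l^2 + 4*l - 12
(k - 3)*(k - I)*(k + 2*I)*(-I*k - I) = -I*k^4 + k^3 + 2*I*k^3 - 2*k^2 + I*k^2 - 3*k + 4*I*k + 6*I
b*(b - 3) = b^2 - 3*b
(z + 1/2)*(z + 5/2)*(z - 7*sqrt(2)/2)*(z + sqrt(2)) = z^4 - 5*sqrt(2)*z^3/2 + 3*z^3 - 15*sqrt(2)*z^2/2 - 23*z^2/4 - 21*z - 25*sqrt(2)*z/8 - 35/4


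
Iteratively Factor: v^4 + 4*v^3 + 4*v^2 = (v)*(v^3 + 4*v^2 + 4*v) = v*(v + 2)*(v^2 + 2*v) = v^2*(v + 2)*(v + 2)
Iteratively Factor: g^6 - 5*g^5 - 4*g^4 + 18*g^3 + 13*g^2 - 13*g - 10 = (g + 1)*(g^5 - 6*g^4 + 2*g^3 + 16*g^2 - 3*g - 10) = (g - 5)*(g + 1)*(g^4 - g^3 - 3*g^2 + g + 2) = (g - 5)*(g - 1)*(g + 1)*(g^3 - 3*g - 2) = (g - 5)*(g - 1)*(g + 1)^2*(g^2 - g - 2) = (g - 5)*(g - 2)*(g - 1)*(g + 1)^2*(g + 1)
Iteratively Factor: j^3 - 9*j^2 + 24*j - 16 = (j - 1)*(j^2 - 8*j + 16) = (j - 4)*(j - 1)*(j - 4)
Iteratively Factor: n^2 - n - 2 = (n + 1)*(n - 2)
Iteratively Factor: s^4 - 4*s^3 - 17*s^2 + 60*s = (s - 5)*(s^3 + s^2 - 12*s) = (s - 5)*(s - 3)*(s^2 + 4*s) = s*(s - 5)*(s - 3)*(s + 4)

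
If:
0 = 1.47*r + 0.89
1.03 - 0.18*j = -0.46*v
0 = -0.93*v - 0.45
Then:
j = 4.49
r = -0.61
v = -0.48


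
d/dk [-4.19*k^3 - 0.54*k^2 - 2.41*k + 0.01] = -12.57*k^2 - 1.08*k - 2.41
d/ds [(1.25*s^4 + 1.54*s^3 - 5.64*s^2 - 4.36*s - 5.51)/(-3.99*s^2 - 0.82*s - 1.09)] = (-9.975*s^5 - 9.2196*s^4 - 7.97560000000001*s^3 - 17.8074*s^2 - 31.6746*s + 0.234200000000001)/(15.9201*s^4 + 6.5436*s^3 + 9.3706*s^2 + 1.7876*s + 1.1881)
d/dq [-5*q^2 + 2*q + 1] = 2 - 10*q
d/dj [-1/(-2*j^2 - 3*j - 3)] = (-4*j - 3)/(2*j^2 + 3*j + 3)^2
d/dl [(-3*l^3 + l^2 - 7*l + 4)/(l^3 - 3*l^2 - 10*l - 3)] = (8*l^4 + 74*l^3 - 16*l^2 + 18*l + 61)/(l^6 - 6*l^5 - 11*l^4 + 54*l^3 + 118*l^2 + 60*l + 9)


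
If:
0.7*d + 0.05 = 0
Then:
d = -0.07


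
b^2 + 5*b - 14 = (b - 2)*(b + 7)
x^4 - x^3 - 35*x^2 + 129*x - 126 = (x - 3)^2*(x - 2)*(x + 7)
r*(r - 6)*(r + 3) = r^3 - 3*r^2 - 18*r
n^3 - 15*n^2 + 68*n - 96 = (n - 8)*(n - 4)*(n - 3)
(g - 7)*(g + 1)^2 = g^3 - 5*g^2 - 13*g - 7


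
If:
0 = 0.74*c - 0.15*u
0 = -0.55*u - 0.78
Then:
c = -0.29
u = -1.42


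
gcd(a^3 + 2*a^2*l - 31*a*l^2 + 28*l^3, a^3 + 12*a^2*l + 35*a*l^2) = a + 7*l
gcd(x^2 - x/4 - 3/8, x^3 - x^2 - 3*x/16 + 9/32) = x^2 - x/4 - 3/8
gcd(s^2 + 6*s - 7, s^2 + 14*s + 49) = s + 7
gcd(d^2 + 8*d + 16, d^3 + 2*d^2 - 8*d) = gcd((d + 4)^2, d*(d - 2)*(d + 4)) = d + 4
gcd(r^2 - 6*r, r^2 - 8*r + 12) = r - 6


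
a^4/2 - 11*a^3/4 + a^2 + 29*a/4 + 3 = (a/2 + 1/4)*(a - 4)*(a - 3)*(a + 1)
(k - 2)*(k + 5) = k^2 + 3*k - 10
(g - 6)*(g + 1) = g^2 - 5*g - 6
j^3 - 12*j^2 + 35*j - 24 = (j - 8)*(j - 3)*(j - 1)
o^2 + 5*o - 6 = (o - 1)*(o + 6)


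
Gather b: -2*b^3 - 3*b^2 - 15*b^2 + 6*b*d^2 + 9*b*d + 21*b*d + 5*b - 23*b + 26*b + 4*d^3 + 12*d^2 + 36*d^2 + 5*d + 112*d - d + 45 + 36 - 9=-2*b^3 - 18*b^2 + b*(6*d^2 + 30*d + 8) + 4*d^3 + 48*d^2 + 116*d + 72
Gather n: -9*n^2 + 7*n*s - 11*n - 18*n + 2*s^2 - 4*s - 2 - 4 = -9*n^2 + n*(7*s - 29) + 2*s^2 - 4*s - 6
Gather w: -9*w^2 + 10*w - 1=-9*w^2 + 10*w - 1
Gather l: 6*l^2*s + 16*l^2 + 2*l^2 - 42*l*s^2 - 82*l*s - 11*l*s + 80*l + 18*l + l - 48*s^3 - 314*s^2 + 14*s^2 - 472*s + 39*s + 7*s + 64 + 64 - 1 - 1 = l^2*(6*s + 18) + l*(-42*s^2 - 93*s + 99) - 48*s^3 - 300*s^2 - 426*s + 126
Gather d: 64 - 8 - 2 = 54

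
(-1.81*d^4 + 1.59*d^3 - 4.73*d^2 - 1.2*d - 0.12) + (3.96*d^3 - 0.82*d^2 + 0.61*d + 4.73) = -1.81*d^4 + 5.55*d^3 - 5.55*d^2 - 0.59*d + 4.61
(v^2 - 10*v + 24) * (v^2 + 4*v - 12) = v^4 - 6*v^3 - 28*v^2 + 216*v - 288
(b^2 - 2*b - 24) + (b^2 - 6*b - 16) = 2*b^2 - 8*b - 40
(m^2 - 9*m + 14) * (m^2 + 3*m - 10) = m^4 - 6*m^3 - 23*m^2 + 132*m - 140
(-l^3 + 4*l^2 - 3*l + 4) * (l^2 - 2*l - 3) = -l^5 + 6*l^4 - 8*l^3 - 2*l^2 + l - 12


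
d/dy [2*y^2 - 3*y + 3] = 4*y - 3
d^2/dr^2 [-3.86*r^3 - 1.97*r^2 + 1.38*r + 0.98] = -23.16*r - 3.94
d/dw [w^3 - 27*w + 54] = 3*w^2 - 27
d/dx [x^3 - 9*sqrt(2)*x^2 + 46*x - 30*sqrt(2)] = 3*x^2 - 18*sqrt(2)*x + 46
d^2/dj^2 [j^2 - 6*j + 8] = 2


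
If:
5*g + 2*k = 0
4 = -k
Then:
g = 8/5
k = -4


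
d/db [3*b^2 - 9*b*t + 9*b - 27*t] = 6*b - 9*t + 9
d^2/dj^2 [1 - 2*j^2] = -4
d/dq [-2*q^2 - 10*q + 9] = -4*q - 10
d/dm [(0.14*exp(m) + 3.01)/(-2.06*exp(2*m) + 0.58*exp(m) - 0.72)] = (0.2884*exp(2*m) + 12.4012*exp(m) - 1.8466)*exp(m)/(4.2436*exp(4*m) - 2.3896*exp(3*m) + 3.3028*exp(2*m) - 0.8352*exp(m) + 0.5184)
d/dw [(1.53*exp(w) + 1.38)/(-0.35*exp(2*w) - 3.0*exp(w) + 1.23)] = (0.5355*exp(2*w) + 0.966*exp(w) + 6.0219)*exp(w)/(0.1225*exp(4*w) + 2.1*exp(3*w) + 8.139*exp(2*w) - 7.38*exp(w) + 1.5129)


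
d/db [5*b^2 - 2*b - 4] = 10*b - 2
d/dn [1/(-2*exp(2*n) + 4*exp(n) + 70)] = (exp(n) - 1)*exp(n)/(-exp(2*n) + 2*exp(n) + 35)^2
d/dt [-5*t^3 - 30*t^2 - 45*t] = -15*t^2 - 60*t - 45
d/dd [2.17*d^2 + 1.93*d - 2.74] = 4.34*d + 1.93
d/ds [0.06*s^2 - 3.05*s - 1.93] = 0.12*s - 3.05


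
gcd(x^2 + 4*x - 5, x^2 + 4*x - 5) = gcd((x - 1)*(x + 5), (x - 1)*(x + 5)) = x^2 + 4*x - 5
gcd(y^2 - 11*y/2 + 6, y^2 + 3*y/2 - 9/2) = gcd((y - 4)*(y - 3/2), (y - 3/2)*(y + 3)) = y - 3/2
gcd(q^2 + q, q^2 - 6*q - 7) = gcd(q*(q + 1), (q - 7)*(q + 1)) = q + 1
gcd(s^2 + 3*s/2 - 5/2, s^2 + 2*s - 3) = s - 1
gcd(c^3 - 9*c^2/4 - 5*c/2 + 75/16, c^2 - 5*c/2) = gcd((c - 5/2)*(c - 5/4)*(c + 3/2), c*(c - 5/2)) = c - 5/2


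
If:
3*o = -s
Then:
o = -s/3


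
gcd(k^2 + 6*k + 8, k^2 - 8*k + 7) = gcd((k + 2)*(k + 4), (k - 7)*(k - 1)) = 1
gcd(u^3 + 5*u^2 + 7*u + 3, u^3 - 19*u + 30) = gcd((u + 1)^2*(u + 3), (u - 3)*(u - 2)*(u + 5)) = 1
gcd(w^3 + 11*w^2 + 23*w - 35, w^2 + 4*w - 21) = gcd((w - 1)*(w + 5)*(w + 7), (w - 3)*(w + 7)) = w + 7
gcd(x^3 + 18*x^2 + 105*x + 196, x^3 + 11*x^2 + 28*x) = x^2 + 11*x + 28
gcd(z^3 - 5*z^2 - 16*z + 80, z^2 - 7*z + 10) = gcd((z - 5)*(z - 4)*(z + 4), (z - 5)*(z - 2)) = z - 5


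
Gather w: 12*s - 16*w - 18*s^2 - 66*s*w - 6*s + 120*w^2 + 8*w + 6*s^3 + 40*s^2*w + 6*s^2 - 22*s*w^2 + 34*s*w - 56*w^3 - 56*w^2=6*s^3 - 12*s^2 + 6*s - 56*w^3 + w^2*(64 - 22*s) + w*(40*s^2 - 32*s - 8)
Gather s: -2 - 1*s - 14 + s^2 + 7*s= s^2 + 6*s - 16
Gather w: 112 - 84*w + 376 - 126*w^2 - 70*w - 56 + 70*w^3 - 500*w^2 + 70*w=70*w^3 - 626*w^2 - 84*w + 432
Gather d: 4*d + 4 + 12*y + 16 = 4*d + 12*y + 20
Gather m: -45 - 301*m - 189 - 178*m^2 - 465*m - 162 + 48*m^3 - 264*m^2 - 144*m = 48*m^3 - 442*m^2 - 910*m - 396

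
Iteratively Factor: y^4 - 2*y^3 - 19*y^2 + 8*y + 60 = (y + 3)*(y^3 - 5*y^2 - 4*y + 20) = (y - 5)*(y + 3)*(y^2 - 4) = (y - 5)*(y - 2)*(y + 3)*(y + 2)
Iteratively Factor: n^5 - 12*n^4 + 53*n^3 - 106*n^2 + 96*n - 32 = (n - 1)*(n^4 - 11*n^3 + 42*n^2 - 64*n + 32) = (n - 4)*(n - 1)*(n^3 - 7*n^2 + 14*n - 8) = (n - 4)*(n - 1)^2*(n^2 - 6*n + 8) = (n - 4)^2*(n - 1)^2*(n - 2)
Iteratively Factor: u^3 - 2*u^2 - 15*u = (u + 3)*(u^2 - 5*u) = u*(u + 3)*(u - 5)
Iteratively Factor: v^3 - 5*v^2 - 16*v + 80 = (v + 4)*(v^2 - 9*v + 20) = (v - 5)*(v + 4)*(v - 4)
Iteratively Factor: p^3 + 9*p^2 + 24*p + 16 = (p + 1)*(p^2 + 8*p + 16) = (p + 1)*(p + 4)*(p + 4)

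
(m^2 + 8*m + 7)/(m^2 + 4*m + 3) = (m + 7)/(m + 3)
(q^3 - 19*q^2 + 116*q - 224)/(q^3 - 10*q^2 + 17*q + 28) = (q - 8)/(q + 1)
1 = 1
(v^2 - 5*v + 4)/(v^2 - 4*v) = (v - 1)/v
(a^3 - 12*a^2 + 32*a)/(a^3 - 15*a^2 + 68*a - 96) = a/(a - 3)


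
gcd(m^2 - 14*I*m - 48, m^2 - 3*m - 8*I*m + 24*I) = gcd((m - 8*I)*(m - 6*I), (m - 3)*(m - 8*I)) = m - 8*I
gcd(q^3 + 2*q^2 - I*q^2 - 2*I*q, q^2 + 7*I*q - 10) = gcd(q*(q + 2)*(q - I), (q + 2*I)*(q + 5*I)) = 1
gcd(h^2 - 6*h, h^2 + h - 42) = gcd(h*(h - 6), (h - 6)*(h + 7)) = h - 6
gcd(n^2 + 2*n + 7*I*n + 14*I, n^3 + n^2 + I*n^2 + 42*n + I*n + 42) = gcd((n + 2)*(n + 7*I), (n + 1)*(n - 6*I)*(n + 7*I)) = n + 7*I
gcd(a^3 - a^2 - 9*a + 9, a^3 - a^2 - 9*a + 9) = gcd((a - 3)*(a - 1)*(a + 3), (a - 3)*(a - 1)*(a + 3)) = a^3 - a^2 - 9*a + 9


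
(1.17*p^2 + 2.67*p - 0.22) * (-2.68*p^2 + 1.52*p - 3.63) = -3.1356*p^4 - 5.3772*p^3 + 0.4009*p^2 - 10.0265*p + 0.7986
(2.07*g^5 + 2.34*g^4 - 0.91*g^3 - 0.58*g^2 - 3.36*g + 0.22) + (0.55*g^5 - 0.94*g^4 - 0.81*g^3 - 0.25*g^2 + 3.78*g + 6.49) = 2.62*g^5 + 1.4*g^4 - 1.72*g^3 - 0.83*g^2 + 0.42*g + 6.71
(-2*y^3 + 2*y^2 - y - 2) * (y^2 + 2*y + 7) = -2*y^5 - 2*y^4 - 11*y^3 + 10*y^2 - 11*y - 14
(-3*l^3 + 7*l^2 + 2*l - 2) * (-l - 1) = 3*l^4 - 4*l^3 - 9*l^2 + 2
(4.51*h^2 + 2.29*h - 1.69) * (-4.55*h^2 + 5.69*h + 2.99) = -20.5205*h^4 + 15.2424*h^3 + 34.2045*h^2 - 2.769*h - 5.0531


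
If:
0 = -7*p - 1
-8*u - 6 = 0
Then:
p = -1/7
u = -3/4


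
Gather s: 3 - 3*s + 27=30 - 3*s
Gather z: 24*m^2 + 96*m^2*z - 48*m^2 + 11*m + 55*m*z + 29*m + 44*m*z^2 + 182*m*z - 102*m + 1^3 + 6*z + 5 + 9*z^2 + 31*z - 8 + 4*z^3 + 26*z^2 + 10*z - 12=-24*m^2 - 62*m + 4*z^3 + z^2*(44*m + 35) + z*(96*m^2 + 237*m + 47) - 14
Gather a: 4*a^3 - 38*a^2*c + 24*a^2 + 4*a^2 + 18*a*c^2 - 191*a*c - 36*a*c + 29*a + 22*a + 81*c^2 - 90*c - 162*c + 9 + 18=4*a^3 + a^2*(28 - 38*c) + a*(18*c^2 - 227*c + 51) + 81*c^2 - 252*c + 27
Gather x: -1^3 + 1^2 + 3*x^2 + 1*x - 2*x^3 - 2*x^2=-2*x^3 + x^2 + x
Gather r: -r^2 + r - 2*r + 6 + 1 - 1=-r^2 - r + 6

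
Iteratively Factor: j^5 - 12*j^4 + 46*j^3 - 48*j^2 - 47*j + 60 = (j - 5)*(j^4 - 7*j^3 + 11*j^2 + 7*j - 12) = (j - 5)*(j - 3)*(j^3 - 4*j^2 - j + 4) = (j - 5)*(j - 3)*(j + 1)*(j^2 - 5*j + 4) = (j - 5)*(j - 3)*(j - 1)*(j + 1)*(j - 4)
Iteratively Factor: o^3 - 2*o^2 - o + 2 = (o - 2)*(o^2 - 1) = (o - 2)*(o + 1)*(o - 1)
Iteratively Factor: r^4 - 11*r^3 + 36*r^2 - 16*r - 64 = (r + 1)*(r^3 - 12*r^2 + 48*r - 64) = (r - 4)*(r + 1)*(r^2 - 8*r + 16) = (r - 4)^2*(r + 1)*(r - 4)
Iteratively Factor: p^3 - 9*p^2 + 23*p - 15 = (p - 3)*(p^2 - 6*p + 5) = (p - 5)*(p - 3)*(p - 1)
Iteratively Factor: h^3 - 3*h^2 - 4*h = (h + 1)*(h^2 - 4*h) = h*(h + 1)*(h - 4)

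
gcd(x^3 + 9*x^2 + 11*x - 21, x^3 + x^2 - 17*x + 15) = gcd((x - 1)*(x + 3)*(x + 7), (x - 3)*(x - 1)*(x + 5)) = x - 1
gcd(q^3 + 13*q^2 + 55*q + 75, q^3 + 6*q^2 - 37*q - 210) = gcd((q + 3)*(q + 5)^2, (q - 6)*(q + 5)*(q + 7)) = q + 5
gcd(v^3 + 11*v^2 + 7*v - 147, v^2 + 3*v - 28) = v + 7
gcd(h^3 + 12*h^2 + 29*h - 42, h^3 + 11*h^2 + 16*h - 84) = h^2 + 13*h + 42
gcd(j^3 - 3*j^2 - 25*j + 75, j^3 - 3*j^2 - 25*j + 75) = j^3 - 3*j^2 - 25*j + 75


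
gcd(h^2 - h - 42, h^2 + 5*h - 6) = h + 6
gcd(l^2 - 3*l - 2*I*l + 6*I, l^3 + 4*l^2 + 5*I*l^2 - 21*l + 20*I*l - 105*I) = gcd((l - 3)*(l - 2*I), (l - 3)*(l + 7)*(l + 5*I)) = l - 3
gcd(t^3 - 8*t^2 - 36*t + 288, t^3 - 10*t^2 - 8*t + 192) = t^2 - 14*t + 48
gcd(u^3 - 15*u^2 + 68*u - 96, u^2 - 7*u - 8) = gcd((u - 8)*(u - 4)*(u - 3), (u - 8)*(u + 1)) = u - 8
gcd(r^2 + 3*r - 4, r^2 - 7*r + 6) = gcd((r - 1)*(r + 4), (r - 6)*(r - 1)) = r - 1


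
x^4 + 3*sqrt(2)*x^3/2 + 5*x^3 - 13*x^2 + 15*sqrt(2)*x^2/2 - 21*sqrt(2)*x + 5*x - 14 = (x - 2)*(x + 7)*(x + sqrt(2)/2)*(x + sqrt(2))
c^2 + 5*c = c*(c + 5)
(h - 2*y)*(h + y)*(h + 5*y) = h^3 + 4*h^2*y - 7*h*y^2 - 10*y^3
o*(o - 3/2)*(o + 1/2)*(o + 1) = o^4 - 7*o^2/4 - 3*o/4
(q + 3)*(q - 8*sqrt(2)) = q^2 - 8*sqrt(2)*q + 3*q - 24*sqrt(2)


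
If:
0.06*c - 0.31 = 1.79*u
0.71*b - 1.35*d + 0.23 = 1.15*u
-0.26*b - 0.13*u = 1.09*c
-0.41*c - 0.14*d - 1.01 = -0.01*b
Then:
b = 32.38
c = -7.67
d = 17.56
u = -0.43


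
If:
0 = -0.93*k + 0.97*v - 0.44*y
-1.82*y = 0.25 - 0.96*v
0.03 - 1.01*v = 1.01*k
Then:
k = 0.05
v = -0.02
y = -0.15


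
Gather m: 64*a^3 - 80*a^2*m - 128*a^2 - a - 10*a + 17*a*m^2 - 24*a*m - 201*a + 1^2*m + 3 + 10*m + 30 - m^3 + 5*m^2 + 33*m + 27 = 64*a^3 - 128*a^2 - 212*a - m^3 + m^2*(17*a + 5) + m*(-80*a^2 - 24*a + 44) + 60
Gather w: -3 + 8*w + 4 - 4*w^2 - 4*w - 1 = -4*w^2 + 4*w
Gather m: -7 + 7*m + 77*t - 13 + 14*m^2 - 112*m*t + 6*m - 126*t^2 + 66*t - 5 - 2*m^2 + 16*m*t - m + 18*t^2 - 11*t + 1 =12*m^2 + m*(12 - 96*t) - 108*t^2 + 132*t - 24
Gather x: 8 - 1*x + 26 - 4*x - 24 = 10 - 5*x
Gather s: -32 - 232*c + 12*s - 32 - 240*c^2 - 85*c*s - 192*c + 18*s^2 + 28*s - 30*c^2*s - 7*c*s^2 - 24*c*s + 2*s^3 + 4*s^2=-240*c^2 - 424*c + 2*s^3 + s^2*(22 - 7*c) + s*(-30*c^2 - 109*c + 40) - 64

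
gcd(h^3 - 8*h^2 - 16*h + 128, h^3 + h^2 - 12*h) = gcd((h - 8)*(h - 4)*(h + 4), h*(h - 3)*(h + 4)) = h + 4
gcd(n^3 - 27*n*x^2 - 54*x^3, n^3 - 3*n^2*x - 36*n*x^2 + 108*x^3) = -n + 6*x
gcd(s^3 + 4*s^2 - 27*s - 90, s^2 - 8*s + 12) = 1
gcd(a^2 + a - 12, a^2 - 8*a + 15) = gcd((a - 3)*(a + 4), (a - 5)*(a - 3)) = a - 3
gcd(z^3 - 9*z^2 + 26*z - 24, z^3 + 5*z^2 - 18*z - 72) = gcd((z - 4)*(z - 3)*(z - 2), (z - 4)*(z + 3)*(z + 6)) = z - 4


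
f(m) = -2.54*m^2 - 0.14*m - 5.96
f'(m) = -5.08*m - 0.14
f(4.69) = -62.49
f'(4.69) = -23.97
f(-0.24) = -6.07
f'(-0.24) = 1.08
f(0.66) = -7.16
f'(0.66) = -3.49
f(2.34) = -20.20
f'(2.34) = -12.03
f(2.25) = -19.13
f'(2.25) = -11.57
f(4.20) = -51.35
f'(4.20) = -21.48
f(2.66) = -24.30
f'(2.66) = -13.65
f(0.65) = -7.12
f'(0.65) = -3.44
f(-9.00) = -210.44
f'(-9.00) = 45.58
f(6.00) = -98.24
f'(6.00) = -30.62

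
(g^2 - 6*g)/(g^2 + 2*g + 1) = g*(g - 6)/(g^2 + 2*g + 1)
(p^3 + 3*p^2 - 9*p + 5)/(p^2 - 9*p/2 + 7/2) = 2*(p^2 + 4*p - 5)/(2*p - 7)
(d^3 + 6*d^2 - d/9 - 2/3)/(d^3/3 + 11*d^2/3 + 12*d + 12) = (9*d^2 - 1)/(3*(d^2 + 5*d + 6))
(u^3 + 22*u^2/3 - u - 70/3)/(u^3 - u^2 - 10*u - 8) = (3*u^2 + 16*u - 35)/(3*(u^2 - 3*u - 4))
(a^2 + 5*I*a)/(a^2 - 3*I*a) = (a + 5*I)/(a - 3*I)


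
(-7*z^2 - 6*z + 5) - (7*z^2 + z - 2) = -14*z^2 - 7*z + 7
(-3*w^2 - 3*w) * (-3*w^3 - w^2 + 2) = 9*w^5 + 12*w^4 + 3*w^3 - 6*w^2 - 6*w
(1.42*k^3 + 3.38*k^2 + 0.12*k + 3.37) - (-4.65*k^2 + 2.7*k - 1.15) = 1.42*k^3 + 8.03*k^2 - 2.58*k + 4.52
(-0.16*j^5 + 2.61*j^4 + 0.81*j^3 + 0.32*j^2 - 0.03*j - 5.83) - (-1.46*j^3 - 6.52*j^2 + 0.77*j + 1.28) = -0.16*j^5 + 2.61*j^4 + 2.27*j^3 + 6.84*j^2 - 0.8*j - 7.11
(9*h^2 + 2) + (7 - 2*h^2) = 7*h^2 + 9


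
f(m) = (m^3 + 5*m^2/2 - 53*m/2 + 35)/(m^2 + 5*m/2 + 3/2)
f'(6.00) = 1.17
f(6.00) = 3.47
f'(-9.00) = 1.77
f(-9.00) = -4.22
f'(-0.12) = -80.84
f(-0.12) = 31.47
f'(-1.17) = -2944.72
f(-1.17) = -1209.01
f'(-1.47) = 170541.72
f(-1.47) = -5402.89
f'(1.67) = -1.35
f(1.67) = 0.28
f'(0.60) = -13.30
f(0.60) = 6.02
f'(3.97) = 1.05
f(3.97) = 1.17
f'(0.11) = -41.85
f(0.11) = 17.97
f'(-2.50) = 99.00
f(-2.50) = 67.50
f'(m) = (-2*m - 5/2)*(m^3 + 5*m^2/2 - 53*m/2 + 35)/(m^2 + 5*m/2 + 3/2)^2 + (3*m^2 + 5*m - 53/2)/(m^2 + 5*m/2 + 3/2)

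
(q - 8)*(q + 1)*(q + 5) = q^3 - 2*q^2 - 43*q - 40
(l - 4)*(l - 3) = l^2 - 7*l + 12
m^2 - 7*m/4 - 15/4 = (m - 3)*(m + 5/4)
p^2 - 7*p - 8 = (p - 8)*(p + 1)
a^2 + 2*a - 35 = (a - 5)*(a + 7)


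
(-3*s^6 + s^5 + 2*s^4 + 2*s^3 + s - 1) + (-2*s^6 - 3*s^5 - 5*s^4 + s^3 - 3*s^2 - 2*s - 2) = -5*s^6 - 2*s^5 - 3*s^4 + 3*s^3 - 3*s^2 - s - 3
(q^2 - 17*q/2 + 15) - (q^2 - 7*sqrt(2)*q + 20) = -17*q/2 + 7*sqrt(2)*q - 5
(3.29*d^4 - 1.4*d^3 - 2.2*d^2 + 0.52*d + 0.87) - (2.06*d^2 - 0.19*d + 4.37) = 3.29*d^4 - 1.4*d^3 - 4.26*d^2 + 0.71*d - 3.5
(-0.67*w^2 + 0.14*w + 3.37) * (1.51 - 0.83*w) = 0.5561*w^3 - 1.1279*w^2 - 2.5857*w + 5.0887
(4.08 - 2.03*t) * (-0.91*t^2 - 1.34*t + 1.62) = 1.8473*t^3 - 0.9926*t^2 - 8.7558*t + 6.6096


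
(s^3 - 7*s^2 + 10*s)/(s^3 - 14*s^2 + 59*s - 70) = s/(s - 7)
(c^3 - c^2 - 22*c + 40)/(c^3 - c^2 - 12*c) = (c^2 + 3*c - 10)/(c*(c + 3))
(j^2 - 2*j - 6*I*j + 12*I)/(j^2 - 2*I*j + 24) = (j - 2)/(j + 4*I)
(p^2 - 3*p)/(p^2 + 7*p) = (p - 3)/(p + 7)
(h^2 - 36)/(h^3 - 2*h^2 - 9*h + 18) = (h^2 - 36)/(h^3 - 2*h^2 - 9*h + 18)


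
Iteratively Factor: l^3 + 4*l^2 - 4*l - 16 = (l + 2)*(l^2 + 2*l - 8) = (l + 2)*(l + 4)*(l - 2)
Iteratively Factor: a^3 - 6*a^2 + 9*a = (a - 3)*(a^2 - 3*a) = a*(a - 3)*(a - 3)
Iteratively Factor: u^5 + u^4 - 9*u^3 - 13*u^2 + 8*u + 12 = (u - 3)*(u^4 + 4*u^3 + 3*u^2 - 4*u - 4) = (u - 3)*(u + 1)*(u^3 + 3*u^2 - 4) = (u - 3)*(u - 1)*(u + 1)*(u^2 + 4*u + 4) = (u - 3)*(u - 1)*(u + 1)*(u + 2)*(u + 2)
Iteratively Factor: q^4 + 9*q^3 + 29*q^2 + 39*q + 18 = (q + 3)*(q^3 + 6*q^2 + 11*q + 6) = (q + 3)^2*(q^2 + 3*q + 2) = (q + 1)*(q + 3)^2*(q + 2)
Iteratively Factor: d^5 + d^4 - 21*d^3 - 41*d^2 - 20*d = (d - 5)*(d^4 + 6*d^3 + 9*d^2 + 4*d) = (d - 5)*(d + 1)*(d^3 + 5*d^2 + 4*d) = d*(d - 5)*(d + 1)*(d^2 + 5*d + 4) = d*(d - 5)*(d + 1)^2*(d + 4)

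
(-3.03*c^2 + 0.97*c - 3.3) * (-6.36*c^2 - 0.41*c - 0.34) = 19.2708*c^4 - 4.9269*c^3 + 21.6205*c^2 + 1.0232*c + 1.122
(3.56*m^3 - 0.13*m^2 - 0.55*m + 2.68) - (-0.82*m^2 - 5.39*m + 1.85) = 3.56*m^3 + 0.69*m^2 + 4.84*m + 0.83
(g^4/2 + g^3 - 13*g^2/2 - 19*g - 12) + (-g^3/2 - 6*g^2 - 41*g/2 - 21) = g^4/2 + g^3/2 - 25*g^2/2 - 79*g/2 - 33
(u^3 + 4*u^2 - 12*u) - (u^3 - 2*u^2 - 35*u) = 6*u^2 + 23*u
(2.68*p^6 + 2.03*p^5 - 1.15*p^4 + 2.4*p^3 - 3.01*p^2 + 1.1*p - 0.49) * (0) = 0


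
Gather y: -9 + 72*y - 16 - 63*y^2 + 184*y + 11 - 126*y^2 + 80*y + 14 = -189*y^2 + 336*y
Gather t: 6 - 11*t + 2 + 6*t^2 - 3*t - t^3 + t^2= -t^3 + 7*t^2 - 14*t + 8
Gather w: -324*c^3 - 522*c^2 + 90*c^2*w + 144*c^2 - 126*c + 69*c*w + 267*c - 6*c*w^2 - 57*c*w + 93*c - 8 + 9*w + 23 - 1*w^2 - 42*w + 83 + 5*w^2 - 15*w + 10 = -324*c^3 - 378*c^2 + 234*c + w^2*(4 - 6*c) + w*(90*c^2 + 12*c - 48) + 108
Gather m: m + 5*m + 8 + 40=6*m + 48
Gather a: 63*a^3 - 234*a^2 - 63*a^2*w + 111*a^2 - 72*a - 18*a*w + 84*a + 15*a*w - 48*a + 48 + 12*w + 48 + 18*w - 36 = 63*a^3 + a^2*(-63*w - 123) + a*(-3*w - 36) + 30*w + 60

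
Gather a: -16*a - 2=-16*a - 2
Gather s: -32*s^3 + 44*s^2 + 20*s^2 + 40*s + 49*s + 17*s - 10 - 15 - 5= -32*s^3 + 64*s^2 + 106*s - 30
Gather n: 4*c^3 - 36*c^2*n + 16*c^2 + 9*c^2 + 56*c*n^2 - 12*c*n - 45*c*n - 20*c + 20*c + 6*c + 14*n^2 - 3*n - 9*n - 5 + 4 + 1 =4*c^3 + 25*c^2 + 6*c + n^2*(56*c + 14) + n*(-36*c^2 - 57*c - 12)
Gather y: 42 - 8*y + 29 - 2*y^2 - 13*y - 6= -2*y^2 - 21*y + 65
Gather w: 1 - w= 1 - w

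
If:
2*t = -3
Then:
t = -3/2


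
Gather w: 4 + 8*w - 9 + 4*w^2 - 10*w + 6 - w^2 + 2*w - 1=3*w^2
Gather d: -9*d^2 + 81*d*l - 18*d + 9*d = -9*d^2 + d*(81*l - 9)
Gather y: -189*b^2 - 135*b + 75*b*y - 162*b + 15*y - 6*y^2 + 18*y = -189*b^2 - 297*b - 6*y^2 + y*(75*b + 33)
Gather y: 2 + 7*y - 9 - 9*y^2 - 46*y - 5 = -9*y^2 - 39*y - 12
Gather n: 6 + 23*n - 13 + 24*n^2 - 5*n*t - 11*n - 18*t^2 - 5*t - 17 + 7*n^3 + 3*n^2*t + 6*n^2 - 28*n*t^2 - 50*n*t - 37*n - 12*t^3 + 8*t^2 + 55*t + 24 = 7*n^3 + n^2*(3*t + 30) + n*(-28*t^2 - 55*t - 25) - 12*t^3 - 10*t^2 + 50*t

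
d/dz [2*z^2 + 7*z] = 4*z + 7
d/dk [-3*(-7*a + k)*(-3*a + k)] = 30*a - 6*k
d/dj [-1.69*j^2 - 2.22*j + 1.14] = -3.38*j - 2.22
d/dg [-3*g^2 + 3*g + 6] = 3 - 6*g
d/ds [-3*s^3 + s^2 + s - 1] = -9*s^2 + 2*s + 1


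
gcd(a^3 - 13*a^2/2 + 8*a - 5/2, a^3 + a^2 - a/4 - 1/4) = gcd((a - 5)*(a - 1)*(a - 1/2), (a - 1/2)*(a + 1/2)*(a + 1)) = a - 1/2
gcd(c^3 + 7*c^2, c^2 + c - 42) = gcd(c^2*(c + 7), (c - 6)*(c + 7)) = c + 7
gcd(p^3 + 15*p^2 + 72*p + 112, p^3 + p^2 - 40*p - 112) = p^2 + 8*p + 16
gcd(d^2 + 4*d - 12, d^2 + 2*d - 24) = d + 6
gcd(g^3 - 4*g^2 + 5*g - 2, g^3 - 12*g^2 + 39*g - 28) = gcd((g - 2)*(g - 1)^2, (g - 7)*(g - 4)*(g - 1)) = g - 1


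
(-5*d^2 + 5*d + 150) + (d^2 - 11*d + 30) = -4*d^2 - 6*d + 180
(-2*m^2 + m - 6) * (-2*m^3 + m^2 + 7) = 4*m^5 - 4*m^4 + 13*m^3 - 20*m^2 + 7*m - 42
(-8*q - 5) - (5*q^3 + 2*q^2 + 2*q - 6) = -5*q^3 - 2*q^2 - 10*q + 1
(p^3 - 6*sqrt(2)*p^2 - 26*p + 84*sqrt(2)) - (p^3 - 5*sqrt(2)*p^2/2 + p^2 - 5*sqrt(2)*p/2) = -7*sqrt(2)*p^2/2 - p^2 - 26*p + 5*sqrt(2)*p/2 + 84*sqrt(2)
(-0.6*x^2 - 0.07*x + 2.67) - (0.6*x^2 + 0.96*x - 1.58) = -1.2*x^2 - 1.03*x + 4.25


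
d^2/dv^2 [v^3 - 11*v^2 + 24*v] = 6*v - 22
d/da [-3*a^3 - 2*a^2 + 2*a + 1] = -9*a^2 - 4*a + 2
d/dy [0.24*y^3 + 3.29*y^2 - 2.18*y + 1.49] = 0.72*y^2 + 6.58*y - 2.18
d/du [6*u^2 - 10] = 12*u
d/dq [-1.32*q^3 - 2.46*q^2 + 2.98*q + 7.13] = -3.96*q^2 - 4.92*q + 2.98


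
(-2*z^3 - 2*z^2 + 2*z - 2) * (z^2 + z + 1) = -2*z^5 - 4*z^4 - 2*z^3 - 2*z^2 - 2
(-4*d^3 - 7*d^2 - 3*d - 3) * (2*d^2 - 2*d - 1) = -8*d^5 - 6*d^4 + 12*d^3 + 7*d^2 + 9*d + 3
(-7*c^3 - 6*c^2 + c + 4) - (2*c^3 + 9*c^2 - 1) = -9*c^3 - 15*c^2 + c + 5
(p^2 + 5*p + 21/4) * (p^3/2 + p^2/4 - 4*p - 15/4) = p^5/2 + 11*p^4/4 - p^3/8 - 359*p^2/16 - 159*p/4 - 315/16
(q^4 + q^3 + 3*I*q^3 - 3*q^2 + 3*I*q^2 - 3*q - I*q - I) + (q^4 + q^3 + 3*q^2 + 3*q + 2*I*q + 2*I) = 2*q^4 + 2*q^3 + 3*I*q^3 + 3*I*q^2 + I*q + I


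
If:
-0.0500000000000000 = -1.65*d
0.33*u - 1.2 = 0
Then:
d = 0.03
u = 3.64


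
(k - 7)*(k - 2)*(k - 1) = k^3 - 10*k^2 + 23*k - 14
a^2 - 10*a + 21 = (a - 7)*(a - 3)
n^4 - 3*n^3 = n^3*(n - 3)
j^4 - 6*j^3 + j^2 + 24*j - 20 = (j - 5)*(j - 2)*(j - 1)*(j + 2)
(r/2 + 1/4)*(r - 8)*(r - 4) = r^3/2 - 23*r^2/4 + 13*r + 8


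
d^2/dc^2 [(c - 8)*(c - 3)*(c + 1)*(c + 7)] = 12*c^2 - 18*c - 114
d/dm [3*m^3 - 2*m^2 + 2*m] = 9*m^2 - 4*m + 2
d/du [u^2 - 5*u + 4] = 2*u - 5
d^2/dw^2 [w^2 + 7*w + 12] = 2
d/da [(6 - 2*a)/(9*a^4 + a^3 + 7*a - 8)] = 2*(-9*a^4 - a^3 - 7*a + (a - 3)*(36*a^3 + 3*a^2 + 7) + 8)/(9*a^4 + a^3 + 7*a - 8)^2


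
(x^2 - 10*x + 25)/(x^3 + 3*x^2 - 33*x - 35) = (x - 5)/(x^2 + 8*x + 7)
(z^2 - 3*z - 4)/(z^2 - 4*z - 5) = (z - 4)/(z - 5)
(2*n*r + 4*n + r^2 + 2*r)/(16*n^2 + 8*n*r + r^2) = (2*n*r + 4*n + r^2 + 2*r)/(16*n^2 + 8*n*r + r^2)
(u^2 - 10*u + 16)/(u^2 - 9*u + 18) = (u^2 - 10*u + 16)/(u^2 - 9*u + 18)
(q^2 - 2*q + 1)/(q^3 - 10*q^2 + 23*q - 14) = (q - 1)/(q^2 - 9*q + 14)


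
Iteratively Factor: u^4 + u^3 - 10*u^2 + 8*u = (u)*(u^3 + u^2 - 10*u + 8) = u*(u - 2)*(u^2 + 3*u - 4) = u*(u - 2)*(u + 4)*(u - 1)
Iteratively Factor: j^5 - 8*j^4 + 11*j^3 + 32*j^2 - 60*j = (j - 5)*(j^4 - 3*j^3 - 4*j^2 + 12*j) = (j - 5)*(j + 2)*(j^3 - 5*j^2 + 6*j) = (j - 5)*(j - 2)*(j + 2)*(j^2 - 3*j) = (j - 5)*(j - 3)*(j - 2)*(j + 2)*(j)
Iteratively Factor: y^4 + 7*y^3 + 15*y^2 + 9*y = (y)*(y^3 + 7*y^2 + 15*y + 9) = y*(y + 1)*(y^2 + 6*y + 9) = y*(y + 1)*(y + 3)*(y + 3)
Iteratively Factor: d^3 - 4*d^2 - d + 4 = (d - 4)*(d^2 - 1) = (d - 4)*(d - 1)*(d + 1)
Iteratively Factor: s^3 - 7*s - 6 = (s - 3)*(s^2 + 3*s + 2) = (s - 3)*(s + 2)*(s + 1)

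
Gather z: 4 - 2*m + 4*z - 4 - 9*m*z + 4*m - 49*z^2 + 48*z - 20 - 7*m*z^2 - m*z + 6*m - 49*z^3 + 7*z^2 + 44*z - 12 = 8*m - 49*z^3 + z^2*(-7*m - 42) + z*(96 - 10*m) - 32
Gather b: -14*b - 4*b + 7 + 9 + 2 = 18 - 18*b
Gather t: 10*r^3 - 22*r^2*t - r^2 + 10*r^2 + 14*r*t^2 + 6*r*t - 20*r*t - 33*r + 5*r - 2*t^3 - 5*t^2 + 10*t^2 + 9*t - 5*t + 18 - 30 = 10*r^3 + 9*r^2 - 28*r - 2*t^3 + t^2*(14*r + 5) + t*(-22*r^2 - 14*r + 4) - 12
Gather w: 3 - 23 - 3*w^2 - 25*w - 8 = -3*w^2 - 25*w - 28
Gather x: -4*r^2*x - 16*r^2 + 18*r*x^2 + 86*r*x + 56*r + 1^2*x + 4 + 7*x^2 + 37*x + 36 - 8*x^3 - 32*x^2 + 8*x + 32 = -16*r^2 + 56*r - 8*x^3 + x^2*(18*r - 25) + x*(-4*r^2 + 86*r + 46) + 72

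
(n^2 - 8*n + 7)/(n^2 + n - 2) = (n - 7)/(n + 2)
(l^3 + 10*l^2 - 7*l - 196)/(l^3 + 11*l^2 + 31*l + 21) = (l^2 + 3*l - 28)/(l^2 + 4*l + 3)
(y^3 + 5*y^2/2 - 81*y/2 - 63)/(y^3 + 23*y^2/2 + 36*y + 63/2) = (y - 6)/(y + 3)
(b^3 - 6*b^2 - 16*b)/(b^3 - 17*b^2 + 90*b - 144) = b*(b + 2)/(b^2 - 9*b + 18)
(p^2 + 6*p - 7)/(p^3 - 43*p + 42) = 1/(p - 6)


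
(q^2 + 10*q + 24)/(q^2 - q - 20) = (q + 6)/(q - 5)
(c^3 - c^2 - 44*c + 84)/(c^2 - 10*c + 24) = (c^2 + 5*c - 14)/(c - 4)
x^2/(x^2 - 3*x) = x/(x - 3)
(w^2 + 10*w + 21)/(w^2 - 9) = (w + 7)/(w - 3)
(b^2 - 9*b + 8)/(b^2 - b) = (b - 8)/b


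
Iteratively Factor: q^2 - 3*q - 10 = (q + 2)*(q - 5)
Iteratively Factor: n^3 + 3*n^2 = (n)*(n^2 + 3*n) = n*(n + 3)*(n)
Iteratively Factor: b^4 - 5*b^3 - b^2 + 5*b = (b - 1)*(b^3 - 4*b^2 - 5*b) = (b - 5)*(b - 1)*(b^2 + b) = b*(b - 5)*(b - 1)*(b + 1)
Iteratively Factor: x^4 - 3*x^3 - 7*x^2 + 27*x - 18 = (x - 1)*(x^3 - 2*x^2 - 9*x + 18) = (x - 1)*(x + 3)*(x^2 - 5*x + 6) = (x - 2)*(x - 1)*(x + 3)*(x - 3)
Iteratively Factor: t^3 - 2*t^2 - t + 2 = (t + 1)*(t^2 - 3*t + 2) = (t - 1)*(t + 1)*(t - 2)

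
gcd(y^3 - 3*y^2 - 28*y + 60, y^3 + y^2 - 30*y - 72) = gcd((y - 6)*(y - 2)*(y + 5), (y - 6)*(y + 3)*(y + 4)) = y - 6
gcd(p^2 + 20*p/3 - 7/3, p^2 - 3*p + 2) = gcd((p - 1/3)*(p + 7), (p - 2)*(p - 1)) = 1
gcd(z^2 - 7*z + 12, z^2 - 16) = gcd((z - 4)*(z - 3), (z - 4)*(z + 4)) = z - 4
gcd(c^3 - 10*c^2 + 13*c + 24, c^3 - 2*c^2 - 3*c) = c^2 - 2*c - 3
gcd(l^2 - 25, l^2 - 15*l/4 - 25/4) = l - 5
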